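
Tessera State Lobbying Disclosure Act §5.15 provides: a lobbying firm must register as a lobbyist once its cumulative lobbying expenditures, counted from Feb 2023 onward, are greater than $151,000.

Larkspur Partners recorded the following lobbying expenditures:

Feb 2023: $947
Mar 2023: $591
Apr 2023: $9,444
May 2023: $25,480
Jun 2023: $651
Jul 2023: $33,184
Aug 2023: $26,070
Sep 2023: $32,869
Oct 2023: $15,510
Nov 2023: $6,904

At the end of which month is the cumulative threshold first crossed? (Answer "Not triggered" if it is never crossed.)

Through Feb 2023: $947
Through Mar 2023: $1,538
Through Apr 2023: $10,982
Through May 2023: $36,462
Through Jun 2023: $37,113
Through Jul 2023: $70,297
Through Aug 2023: $96,367
Through Sep 2023: $129,236
Through Oct 2023: $144,746
Through Nov 2023: $151,650 ← exceeds threshold

Nov 2023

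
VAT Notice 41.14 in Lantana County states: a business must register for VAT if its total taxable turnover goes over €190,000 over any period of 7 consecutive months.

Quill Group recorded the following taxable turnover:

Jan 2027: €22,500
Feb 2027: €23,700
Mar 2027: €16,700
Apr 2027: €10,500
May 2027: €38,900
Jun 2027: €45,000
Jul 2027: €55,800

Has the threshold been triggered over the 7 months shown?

Yes

Total taxable turnover: €22,500 + €23,700 + €16,700 + €10,500 + €38,900 + €45,000 + €55,800 = €213,100.
€213,100 > €190,000, so the threshold is exceeded.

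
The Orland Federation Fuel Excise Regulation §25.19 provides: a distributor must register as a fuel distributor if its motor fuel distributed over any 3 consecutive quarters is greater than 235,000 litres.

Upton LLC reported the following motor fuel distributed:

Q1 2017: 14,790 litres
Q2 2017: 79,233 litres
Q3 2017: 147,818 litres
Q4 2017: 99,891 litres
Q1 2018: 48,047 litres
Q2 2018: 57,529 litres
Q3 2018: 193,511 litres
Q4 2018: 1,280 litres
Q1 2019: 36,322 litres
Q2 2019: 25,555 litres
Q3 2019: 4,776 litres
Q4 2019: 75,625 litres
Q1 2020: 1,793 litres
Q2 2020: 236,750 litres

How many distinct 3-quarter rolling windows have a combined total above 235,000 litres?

6

Q1 2017–Q3 2017: 14,790 litres + 79,233 litres + 147,818 litres = 241,841 litres (over)
Q2 2017–Q4 2017: 79,233 litres + 147,818 litres + 99,891 litres = 326,942 litres (over)
Q3 2017–Q1 2018: 147,818 litres + 99,891 litres + 48,047 litres = 295,756 litres (over)
Q4 2017–Q2 2018: 99,891 litres + 48,047 litres + 57,529 litres = 205,467 litres (under)
Q1 2018–Q3 2018: 48,047 litres + 57,529 litres + 193,511 litres = 299,087 litres (over)
Q2 2018–Q4 2018: 57,529 litres + 193,511 litres + 1,280 litres = 252,320 litres (over)
Q3 2018–Q1 2019: 193,511 litres + 1,280 litres + 36,322 litres = 231,113 litres (under)
Q4 2018–Q2 2019: 1,280 litres + 36,322 litres + 25,555 litres = 63,157 litres (under)
Q1 2019–Q3 2019: 36,322 litres + 25,555 litres + 4,776 litres = 66,653 litres (under)
Q2 2019–Q4 2019: 25,555 litres + 4,776 litres + 75,625 litres = 105,956 litres (under)
Q3 2019–Q1 2020: 4,776 litres + 75,625 litres + 1,793 litres = 82,194 litres (under)
Q4 2019–Q2 2020: 75,625 litres + 1,793 litres + 236,750 litres = 314,168 litres (over)
6 windows exceed the threshold.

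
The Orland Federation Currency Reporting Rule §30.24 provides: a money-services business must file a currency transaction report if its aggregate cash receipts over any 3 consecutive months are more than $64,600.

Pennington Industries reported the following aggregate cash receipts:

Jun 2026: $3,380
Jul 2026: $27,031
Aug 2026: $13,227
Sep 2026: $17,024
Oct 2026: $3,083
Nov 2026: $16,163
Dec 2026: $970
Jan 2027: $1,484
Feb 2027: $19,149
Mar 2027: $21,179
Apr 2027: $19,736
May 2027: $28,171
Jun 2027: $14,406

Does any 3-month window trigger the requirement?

Jun 2026–Aug 2026: $3,380 + $27,031 + $13,227 = $43,638 (under)
Jul 2026–Sep 2026: $27,031 + $13,227 + $17,024 = $57,282 (under)
Aug 2026–Oct 2026: $13,227 + $17,024 + $3,083 = $33,334 (under)
Sep 2026–Nov 2026: $17,024 + $3,083 + $16,163 = $36,270 (under)
Oct 2026–Dec 2026: $3,083 + $16,163 + $970 = $20,216 (under)
Nov 2026–Jan 2027: $16,163 + $970 + $1,484 = $18,617 (under)
Dec 2026–Feb 2027: $970 + $1,484 + $19,149 = $21,603 (under)
Jan 2027–Mar 2027: $1,484 + $19,149 + $21,179 = $41,812 (under)
Feb 2027–Apr 2027: $19,149 + $21,179 + $19,736 = $60,064 (under)
Mar 2027–May 2027: $21,179 + $19,736 + $28,171 = $69,086 (over)
Apr 2027–Jun 2027: $19,736 + $28,171 + $14,406 = $62,313 (under)
At least one window exceeds $64,600.

Yes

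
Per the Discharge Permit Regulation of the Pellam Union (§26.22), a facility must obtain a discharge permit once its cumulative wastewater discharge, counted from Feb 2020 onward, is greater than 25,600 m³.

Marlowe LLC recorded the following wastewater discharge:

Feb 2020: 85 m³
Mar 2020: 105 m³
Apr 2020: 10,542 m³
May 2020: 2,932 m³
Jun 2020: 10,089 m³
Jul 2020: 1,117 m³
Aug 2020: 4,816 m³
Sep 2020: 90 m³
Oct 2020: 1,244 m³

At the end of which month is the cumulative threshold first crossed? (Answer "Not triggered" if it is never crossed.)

Through Feb 2020: 85 m³
Through Mar 2020: 190 m³
Through Apr 2020: 10,732 m³
Through May 2020: 13,664 m³
Through Jun 2020: 23,753 m³
Through Jul 2020: 24,870 m³
Through Aug 2020: 29,686 m³ ← exceeds threshold

Aug 2020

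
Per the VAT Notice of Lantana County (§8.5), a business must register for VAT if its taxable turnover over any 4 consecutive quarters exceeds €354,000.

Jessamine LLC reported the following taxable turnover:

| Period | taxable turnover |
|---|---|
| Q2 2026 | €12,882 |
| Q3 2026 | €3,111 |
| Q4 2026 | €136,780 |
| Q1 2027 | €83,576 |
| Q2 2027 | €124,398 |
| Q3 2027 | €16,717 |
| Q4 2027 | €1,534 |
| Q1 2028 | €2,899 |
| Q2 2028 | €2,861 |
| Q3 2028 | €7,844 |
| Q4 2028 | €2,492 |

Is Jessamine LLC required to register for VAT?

Q2 2026–Q1 2027: €12,882 + €3,111 + €136,780 + €83,576 = €236,349 (under)
Q3 2026–Q2 2027: €3,111 + €136,780 + €83,576 + €124,398 = €347,865 (under)
Q4 2026–Q3 2027: €136,780 + €83,576 + €124,398 + €16,717 = €361,471 (over)
Q1 2027–Q4 2027: €83,576 + €124,398 + €16,717 + €1,534 = €226,225 (under)
Q2 2027–Q1 2028: €124,398 + €16,717 + €1,534 + €2,899 = €145,548 (under)
Q3 2027–Q2 2028: €16,717 + €1,534 + €2,899 + €2,861 = €24,011 (under)
Q4 2027–Q3 2028: €1,534 + €2,899 + €2,861 + €7,844 = €15,138 (under)
Q1 2028–Q4 2028: €2,899 + €2,861 + €7,844 + €2,492 = €16,096 (under)
At least one window exceeds €354,000.

Yes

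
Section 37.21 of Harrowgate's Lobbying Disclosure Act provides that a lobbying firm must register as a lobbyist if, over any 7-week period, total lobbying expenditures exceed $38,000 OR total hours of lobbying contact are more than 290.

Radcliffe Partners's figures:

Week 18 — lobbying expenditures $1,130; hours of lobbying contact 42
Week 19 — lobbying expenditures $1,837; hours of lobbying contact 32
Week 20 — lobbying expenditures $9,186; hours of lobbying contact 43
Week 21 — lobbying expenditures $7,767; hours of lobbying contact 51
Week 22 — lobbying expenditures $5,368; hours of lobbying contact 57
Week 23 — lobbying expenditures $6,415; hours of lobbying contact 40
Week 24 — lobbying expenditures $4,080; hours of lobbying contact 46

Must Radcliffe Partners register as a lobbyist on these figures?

Yes

Total lobbying expenditures: $1,130 + $1,837 + $9,186 + $7,767 + $5,368 + $6,415 + $4,080 = $35,783 (≤ $38,000).
Total hours of lobbying contact: 42 + 32 + 43 + 51 + 57 + 40 + 46 = 311 (> 290).
The test is 'or': at least one threshold is exceeded.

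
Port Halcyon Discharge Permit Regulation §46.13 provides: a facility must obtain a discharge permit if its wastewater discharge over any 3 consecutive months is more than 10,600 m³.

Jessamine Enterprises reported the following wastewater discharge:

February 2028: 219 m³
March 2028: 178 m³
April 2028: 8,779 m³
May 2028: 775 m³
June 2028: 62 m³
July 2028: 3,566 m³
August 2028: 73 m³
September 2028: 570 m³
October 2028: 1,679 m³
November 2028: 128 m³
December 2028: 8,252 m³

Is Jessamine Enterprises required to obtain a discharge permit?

No

February 2028–April 2028: 219 m³ + 178 m³ + 8,779 m³ = 9,176 m³ (under)
March 2028–May 2028: 178 m³ + 8,779 m³ + 775 m³ = 9,732 m³ (under)
April 2028–June 2028: 8,779 m³ + 775 m³ + 62 m³ = 9,616 m³ (under)
May 2028–July 2028: 775 m³ + 62 m³ + 3,566 m³ = 4,403 m³ (under)
June 2028–August 2028: 62 m³ + 3,566 m³ + 73 m³ = 3,701 m³ (under)
July 2028–September 2028: 3,566 m³ + 73 m³ + 570 m³ = 4,209 m³ (under)
August 2028–October 2028: 73 m³ + 570 m³ + 1,679 m³ = 2,322 m³ (under)
September 2028–November 2028: 570 m³ + 1,679 m³ + 128 m³ = 2,377 m³ (under)
October 2028–December 2028: 1,679 m³ + 128 m³ + 8,252 m³ = 10,059 m³ (under)
No window exceeds 10,600 m³.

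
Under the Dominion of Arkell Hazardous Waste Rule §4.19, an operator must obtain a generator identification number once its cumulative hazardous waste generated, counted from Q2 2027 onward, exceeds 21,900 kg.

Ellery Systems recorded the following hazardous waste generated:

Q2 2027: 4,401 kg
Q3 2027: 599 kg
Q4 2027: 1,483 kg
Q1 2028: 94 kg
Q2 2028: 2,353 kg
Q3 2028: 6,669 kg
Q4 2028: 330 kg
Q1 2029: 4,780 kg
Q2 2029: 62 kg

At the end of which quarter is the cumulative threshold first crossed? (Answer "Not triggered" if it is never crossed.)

Not triggered

Through Q2 2027: 4,401 kg
Through Q3 2027: 5,000 kg
Through Q4 2027: 6,483 kg
Through Q1 2028: 6,577 kg
Through Q2 2028: 8,930 kg
Through Q3 2028: 15,599 kg
Through Q4 2028: 15,929 kg
Through Q1 2029: 20,709 kg
Through Q2 2029: 20,771 kg
Final cumulative total 20,771 kg ≤ 21,900 kg; the threshold is never exceeded.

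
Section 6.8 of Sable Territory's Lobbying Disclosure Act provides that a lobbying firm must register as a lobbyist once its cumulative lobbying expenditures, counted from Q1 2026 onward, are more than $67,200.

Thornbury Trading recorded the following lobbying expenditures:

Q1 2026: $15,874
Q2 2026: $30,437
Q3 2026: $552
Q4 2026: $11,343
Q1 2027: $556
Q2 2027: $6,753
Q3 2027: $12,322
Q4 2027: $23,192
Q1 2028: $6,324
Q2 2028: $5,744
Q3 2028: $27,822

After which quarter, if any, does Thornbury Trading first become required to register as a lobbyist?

Through Q1 2026: $15,874
Through Q2 2026: $46,311
Through Q3 2026: $46,863
Through Q4 2026: $58,206
Through Q1 2027: $58,762
Through Q2 2027: $65,515
Through Q3 2027: $77,837 ← exceeds threshold

Q3 2027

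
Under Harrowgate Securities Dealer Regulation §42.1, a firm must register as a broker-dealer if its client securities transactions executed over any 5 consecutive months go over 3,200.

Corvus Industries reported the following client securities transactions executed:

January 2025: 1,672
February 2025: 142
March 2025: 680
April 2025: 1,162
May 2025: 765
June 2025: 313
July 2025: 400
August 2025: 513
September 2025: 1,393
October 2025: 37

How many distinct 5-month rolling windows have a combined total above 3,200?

3

January 2025–May 2025: 1,672 + 142 + 680 + 1,162 + 765 = 4,421 (over)
February 2025–June 2025: 142 + 680 + 1,162 + 765 + 313 = 3,062 (under)
March 2025–July 2025: 680 + 1,162 + 765 + 313 + 400 = 3,320 (over)
April 2025–August 2025: 1,162 + 765 + 313 + 400 + 513 = 3,153 (under)
May 2025–September 2025: 765 + 313 + 400 + 513 + 1,393 = 3,384 (over)
June 2025–October 2025: 313 + 400 + 513 + 1,393 + 37 = 2,656 (under)
3 windows exceed the threshold.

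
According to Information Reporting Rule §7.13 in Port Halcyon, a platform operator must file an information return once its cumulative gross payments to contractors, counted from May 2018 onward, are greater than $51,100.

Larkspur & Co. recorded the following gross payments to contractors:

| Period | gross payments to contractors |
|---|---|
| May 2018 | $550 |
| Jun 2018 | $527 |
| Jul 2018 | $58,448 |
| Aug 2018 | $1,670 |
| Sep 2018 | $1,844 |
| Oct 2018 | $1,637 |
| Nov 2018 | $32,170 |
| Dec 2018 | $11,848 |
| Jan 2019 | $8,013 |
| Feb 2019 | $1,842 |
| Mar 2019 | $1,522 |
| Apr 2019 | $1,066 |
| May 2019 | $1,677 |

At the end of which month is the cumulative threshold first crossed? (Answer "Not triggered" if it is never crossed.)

Through May 2018: $550
Through Jun 2018: $1,077
Through Jul 2018: $59,525 ← exceeds threshold

Jul 2018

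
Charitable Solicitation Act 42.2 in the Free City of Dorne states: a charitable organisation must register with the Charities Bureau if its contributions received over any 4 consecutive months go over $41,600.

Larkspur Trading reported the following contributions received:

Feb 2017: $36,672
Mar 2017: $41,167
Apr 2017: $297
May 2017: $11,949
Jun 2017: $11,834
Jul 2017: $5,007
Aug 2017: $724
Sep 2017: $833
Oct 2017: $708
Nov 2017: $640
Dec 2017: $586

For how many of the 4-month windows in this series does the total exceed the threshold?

2

Feb 2017–May 2017: $36,672 + $41,167 + $297 + $11,949 = $90,085 (over)
Mar 2017–Jun 2017: $41,167 + $297 + $11,949 + $11,834 = $65,247 (over)
Apr 2017–Jul 2017: $297 + $11,949 + $11,834 + $5,007 = $29,087 (under)
May 2017–Aug 2017: $11,949 + $11,834 + $5,007 + $724 = $29,514 (under)
Jun 2017–Sep 2017: $11,834 + $5,007 + $724 + $833 = $18,398 (under)
Jul 2017–Oct 2017: $5,007 + $724 + $833 + $708 = $7,272 (under)
Aug 2017–Nov 2017: $724 + $833 + $708 + $640 = $2,905 (under)
Sep 2017–Dec 2017: $833 + $708 + $640 + $586 = $2,767 (under)
2 windows exceed the threshold.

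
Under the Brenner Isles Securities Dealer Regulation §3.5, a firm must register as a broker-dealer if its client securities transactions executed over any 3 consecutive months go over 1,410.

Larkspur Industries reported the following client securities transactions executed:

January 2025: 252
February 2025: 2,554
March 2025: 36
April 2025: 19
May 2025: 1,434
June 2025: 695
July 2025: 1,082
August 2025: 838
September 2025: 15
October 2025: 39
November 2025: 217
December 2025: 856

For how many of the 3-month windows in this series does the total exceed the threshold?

7

January 2025–March 2025: 252 + 2,554 + 36 = 2,842 (over)
February 2025–April 2025: 2,554 + 36 + 19 = 2,609 (over)
March 2025–May 2025: 36 + 19 + 1,434 = 1,489 (over)
April 2025–June 2025: 19 + 1,434 + 695 = 2,148 (over)
May 2025–July 2025: 1,434 + 695 + 1,082 = 3,211 (over)
June 2025–August 2025: 695 + 1,082 + 838 = 2,615 (over)
July 2025–September 2025: 1,082 + 838 + 15 = 1,935 (over)
August 2025–October 2025: 838 + 15 + 39 = 892 (under)
September 2025–November 2025: 15 + 39 + 217 = 271 (under)
October 2025–December 2025: 39 + 217 + 856 = 1,112 (under)
7 windows exceed the threshold.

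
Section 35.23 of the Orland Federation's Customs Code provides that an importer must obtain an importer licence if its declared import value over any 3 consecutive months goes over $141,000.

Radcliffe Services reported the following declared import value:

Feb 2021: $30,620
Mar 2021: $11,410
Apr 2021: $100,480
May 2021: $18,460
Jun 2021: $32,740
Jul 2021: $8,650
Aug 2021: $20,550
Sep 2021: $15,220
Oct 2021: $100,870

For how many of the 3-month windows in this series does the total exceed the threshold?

Feb 2021–Apr 2021: $30,620 + $11,410 + $100,480 = $142,510 (over)
Mar 2021–May 2021: $11,410 + $100,480 + $18,460 = $130,350 (under)
Apr 2021–Jun 2021: $100,480 + $18,460 + $32,740 = $151,680 (over)
May 2021–Jul 2021: $18,460 + $32,740 + $8,650 = $59,850 (under)
Jun 2021–Aug 2021: $32,740 + $8,650 + $20,550 = $61,940 (under)
Jul 2021–Sep 2021: $8,650 + $20,550 + $15,220 = $44,420 (under)
Aug 2021–Oct 2021: $20,550 + $15,220 + $100,870 = $136,640 (under)
2 windows exceed the threshold.

2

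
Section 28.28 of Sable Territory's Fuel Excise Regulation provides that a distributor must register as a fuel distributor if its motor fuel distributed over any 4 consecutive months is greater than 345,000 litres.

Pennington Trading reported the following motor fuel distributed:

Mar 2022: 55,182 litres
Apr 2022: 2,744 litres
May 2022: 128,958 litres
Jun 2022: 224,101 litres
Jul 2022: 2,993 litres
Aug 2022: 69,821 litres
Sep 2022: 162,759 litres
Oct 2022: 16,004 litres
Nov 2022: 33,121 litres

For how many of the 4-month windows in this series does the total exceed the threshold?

4

Mar 2022–Jun 2022: 55,182 litres + 2,744 litres + 128,958 litres + 224,101 litres = 410,985 litres (over)
Apr 2022–Jul 2022: 2,744 litres + 128,958 litres + 224,101 litres + 2,993 litres = 358,796 litres (over)
May 2022–Aug 2022: 128,958 litres + 224,101 litres + 2,993 litres + 69,821 litres = 425,873 litres (over)
Jun 2022–Sep 2022: 224,101 litres + 2,993 litres + 69,821 litres + 162,759 litres = 459,674 litres (over)
Jul 2022–Oct 2022: 2,993 litres + 69,821 litres + 162,759 litres + 16,004 litres = 251,577 litres (under)
Aug 2022–Nov 2022: 69,821 litres + 162,759 litres + 16,004 litres + 33,121 litres = 281,705 litres (under)
4 windows exceed the threshold.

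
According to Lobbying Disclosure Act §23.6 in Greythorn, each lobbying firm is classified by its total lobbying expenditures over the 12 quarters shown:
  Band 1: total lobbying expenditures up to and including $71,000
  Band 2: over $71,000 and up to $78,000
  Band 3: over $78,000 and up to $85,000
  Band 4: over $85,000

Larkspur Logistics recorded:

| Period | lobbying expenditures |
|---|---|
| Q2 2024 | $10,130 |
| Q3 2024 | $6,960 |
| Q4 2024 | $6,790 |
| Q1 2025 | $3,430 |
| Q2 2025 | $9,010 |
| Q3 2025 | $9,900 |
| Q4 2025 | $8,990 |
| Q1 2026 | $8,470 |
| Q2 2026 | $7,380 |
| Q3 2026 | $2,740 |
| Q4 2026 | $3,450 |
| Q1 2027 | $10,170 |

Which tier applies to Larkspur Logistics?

Band 4

Total lobbying expenditures: $10,130 + $6,960 + $6,790 + $3,430 + $9,010 + $9,900 + $8,990 + $8,470 + $7,380 + $2,740 + $3,450 + $10,170 = $87,420.
$87,420 > $85,000, so Band 4 applies.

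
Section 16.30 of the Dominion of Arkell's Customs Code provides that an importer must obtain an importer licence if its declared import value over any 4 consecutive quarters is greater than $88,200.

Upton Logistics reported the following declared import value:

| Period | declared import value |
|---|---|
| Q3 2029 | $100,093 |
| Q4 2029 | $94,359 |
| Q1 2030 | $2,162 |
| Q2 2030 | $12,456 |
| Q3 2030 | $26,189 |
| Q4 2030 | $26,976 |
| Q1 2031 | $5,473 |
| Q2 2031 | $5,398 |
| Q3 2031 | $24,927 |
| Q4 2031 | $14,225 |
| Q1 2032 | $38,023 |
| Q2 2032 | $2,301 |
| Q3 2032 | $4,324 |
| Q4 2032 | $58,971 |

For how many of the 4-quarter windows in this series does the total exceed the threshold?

3

Q3 2029–Q2 2030: $100,093 + $94,359 + $2,162 + $12,456 = $209,070 (over)
Q4 2029–Q3 2030: $94,359 + $2,162 + $12,456 + $26,189 = $135,166 (over)
Q1 2030–Q4 2030: $2,162 + $12,456 + $26,189 + $26,976 = $67,783 (under)
Q2 2030–Q1 2031: $12,456 + $26,189 + $26,976 + $5,473 = $71,094 (under)
Q3 2030–Q2 2031: $26,189 + $26,976 + $5,473 + $5,398 = $64,036 (under)
Q4 2030–Q3 2031: $26,976 + $5,473 + $5,398 + $24,927 = $62,774 (under)
Q1 2031–Q4 2031: $5,473 + $5,398 + $24,927 + $14,225 = $50,023 (under)
Q2 2031–Q1 2032: $5,398 + $24,927 + $14,225 + $38,023 = $82,573 (under)
Q3 2031–Q2 2032: $24,927 + $14,225 + $38,023 + $2,301 = $79,476 (under)
Q4 2031–Q3 2032: $14,225 + $38,023 + $2,301 + $4,324 = $58,873 (under)
Q1 2032–Q4 2032: $38,023 + $2,301 + $4,324 + $58,971 = $103,619 (over)
3 windows exceed the threshold.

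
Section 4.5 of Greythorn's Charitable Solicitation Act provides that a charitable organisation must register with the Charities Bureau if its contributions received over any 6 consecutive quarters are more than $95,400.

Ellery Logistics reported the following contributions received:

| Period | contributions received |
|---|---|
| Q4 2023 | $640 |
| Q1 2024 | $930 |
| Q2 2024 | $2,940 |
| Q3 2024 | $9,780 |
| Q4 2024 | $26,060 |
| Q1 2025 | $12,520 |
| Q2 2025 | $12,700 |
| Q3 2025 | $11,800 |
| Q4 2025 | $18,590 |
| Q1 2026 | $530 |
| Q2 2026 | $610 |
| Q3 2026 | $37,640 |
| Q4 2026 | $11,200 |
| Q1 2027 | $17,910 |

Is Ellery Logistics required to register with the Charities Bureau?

Q4 2023–Q1 2025: $640 + $930 + $2,940 + $9,780 + $26,060 + $12,520 = $52,870 (under)
Q1 2024–Q2 2025: $930 + $2,940 + $9,780 + $26,060 + $12,520 + $12,700 = $64,930 (under)
Q2 2024–Q3 2025: $2,940 + $9,780 + $26,060 + $12,520 + $12,700 + $11,800 = $75,800 (under)
Q3 2024–Q4 2025: $9,780 + $26,060 + $12,520 + $12,700 + $11,800 + $18,590 = $91,450 (under)
Q4 2024–Q1 2026: $26,060 + $12,520 + $12,700 + $11,800 + $18,590 + $530 = $82,200 (under)
Q1 2025–Q2 2026: $12,520 + $12,700 + $11,800 + $18,590 + $530 + $610 = $56,750 (under)
Q2 2025–Q3 2026: $12,700 + $11,800 + $18,590 + $530 + $610 + $37,640 = $81,870 (under)
Q3 2025–Q4 2026: $11,800 + $18,590 + $530 + $610 + $37,640 + $11,200 = $80,370 (under)
Q4 2025–Q1 2027: $18,590 + $530 + $610 + $37,640 + $11,200 + $17,910 = $86,480 (under)
No window exceeds $95,400.

No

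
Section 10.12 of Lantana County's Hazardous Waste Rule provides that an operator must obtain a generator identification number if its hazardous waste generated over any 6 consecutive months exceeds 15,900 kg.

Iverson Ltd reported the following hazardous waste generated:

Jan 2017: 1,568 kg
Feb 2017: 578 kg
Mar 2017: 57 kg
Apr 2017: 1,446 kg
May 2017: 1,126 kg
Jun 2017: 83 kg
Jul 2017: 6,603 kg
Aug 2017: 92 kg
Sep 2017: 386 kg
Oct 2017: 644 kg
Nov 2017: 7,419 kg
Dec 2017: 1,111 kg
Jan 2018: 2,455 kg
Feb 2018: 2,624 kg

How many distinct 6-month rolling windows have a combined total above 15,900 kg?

1

Jan 2017–Jun 2017: 1,568 kg + 578 kg + 57 kg + 1,446 kg + 1,126 kg + 83 kg = 4,858 kg (under)
Feb 2017–Jul 2017: 578 kg + 57 kg + 1,446 kg + 1,126 kg + 83 kg + 6,603 kg = 9,893 kg (under)
Mar 2017–Aug 2017: 57 kg + 1,446 kg + 1,126 kg + 83 kg + 6,603 kg + 92 kg = 9,407 kg (under)
Apr 2017–Sep 2017: 1,446 kg + 1,126 kg + 83 kg + 6,603 kg + 92 kg + 386 kg = 9,736 kg (under)
May 2017–Oct 2017: 1,126 kg + 83 kg + 6,603 kg + 92 kg + 386 kg + 644 kg = 8,934 kg (under)
Jun 2017–Nov 2017: 83 kg + 6,603 kg + 92 kg + 386 kg + 644 kg + 7,419 kg = 15,227 kg (under)
Jul 2017–Dec 2017: 6,603 kg + 92 kg + 386 kg + 644 kg + 7,419 kg + 1,111 kg = 16,255 kg (over)
Aug 2017–Jan 2018: 92 kg + 386 kg + 644 kg + 7,419 kg + 1,111 kg + 2,455 kg = 12,107 kg (under)
Sep 2017–Feb 2018: 386 kg + 644 kg + 7,419 kg + 1,111 kg + 2,455 kg + 2,624 kg = 14,639 kg (under)
1 window exceeds the threshold.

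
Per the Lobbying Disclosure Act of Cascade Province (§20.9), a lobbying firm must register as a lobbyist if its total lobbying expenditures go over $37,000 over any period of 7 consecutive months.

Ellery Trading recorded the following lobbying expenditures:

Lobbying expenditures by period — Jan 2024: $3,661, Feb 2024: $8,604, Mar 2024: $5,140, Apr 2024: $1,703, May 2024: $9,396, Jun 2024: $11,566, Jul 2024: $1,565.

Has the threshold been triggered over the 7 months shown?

Yes

Total lobbying expenditures: $3,661 + $8,604 + $5,140 + $1,703 + $9,396 + $11,566 + $1,565 = $41,635.
$41,635 > $37,000, so the threshold is exceeded.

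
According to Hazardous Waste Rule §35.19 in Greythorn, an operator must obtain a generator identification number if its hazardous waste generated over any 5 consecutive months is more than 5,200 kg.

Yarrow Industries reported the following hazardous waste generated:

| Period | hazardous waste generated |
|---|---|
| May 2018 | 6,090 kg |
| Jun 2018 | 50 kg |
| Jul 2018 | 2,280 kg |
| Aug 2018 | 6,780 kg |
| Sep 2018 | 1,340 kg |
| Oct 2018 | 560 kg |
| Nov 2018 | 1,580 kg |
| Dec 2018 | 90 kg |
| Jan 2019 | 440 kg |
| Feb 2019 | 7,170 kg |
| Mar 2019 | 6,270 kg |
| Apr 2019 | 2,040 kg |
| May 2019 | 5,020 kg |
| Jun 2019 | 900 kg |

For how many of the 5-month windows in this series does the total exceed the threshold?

May 2018–Sep 2018: 6,090 kg + 50 kg + 2,280 kg + 6,780 kg + 1,340 kg = 16,540 kg (over)
Jun 2018–Oct 2018: 50 kg + 2,280 kg + 6,780 kg + 1,340 kg + 560 kg = 11,010 kg (over)
Jul 2018–Nov 2018: 2,280 kg + 6,780 kg + 1,340 kg + 560 kg + 1,580 kg = 12,540 kg (over)
Aug 2018–Dec 2018: 6,780 kg + 1,340 kg + 560 kg + 1,580 kg + 90 kg = 10,350 kg (over)
Sep 2018–Jan 2019: 1,340 kg + 560 kg + 1,580 kg + 90 kg + 440 kg = 4,010 kg (under)
Oct 2018–Feb 2019: 560 kg + 1,580 kg + 90 kg + 440 kg + 7,170 kg = 9,840 kg (over)
Nov 2018–Mar 2019: 1,580 kg + 90 kg + 440 kg + 7,170 kg + 6,270 kg = 15,550 kg (over)
Dec 2018–Apr 2019: 90 kg + 440 kg + 7,170 kg + 6,270 kg + 2,040 kg = 16,010 kg (over)
Jan 2019–May 2019: 440 kg + 7,170 kg + 6,270 kg + 2,040 kg + 5,020 kg = 20,940 kg (over)
Feb 2019–Jun 2019: 7,170 kg + 6,270 kg + 2,040 kg + 5,020 kg + 900 kg = 21,400 kg (over)
9 windows exceed the threshold.

9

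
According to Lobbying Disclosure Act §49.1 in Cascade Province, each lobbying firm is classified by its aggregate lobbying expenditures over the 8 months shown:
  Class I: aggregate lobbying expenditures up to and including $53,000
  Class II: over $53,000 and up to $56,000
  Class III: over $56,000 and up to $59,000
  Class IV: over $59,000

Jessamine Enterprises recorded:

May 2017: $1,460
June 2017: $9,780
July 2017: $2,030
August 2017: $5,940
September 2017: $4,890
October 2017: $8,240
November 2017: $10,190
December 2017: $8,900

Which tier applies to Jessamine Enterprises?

Aggregate lobbying expenditures: $1,460 + $9,780 + $2,030 + $5,940 + $4,890 + $8,240 + $10,190 + $8,900 = $51,430.
$51,430 ≤ $53,000, so Class I applies.

Class I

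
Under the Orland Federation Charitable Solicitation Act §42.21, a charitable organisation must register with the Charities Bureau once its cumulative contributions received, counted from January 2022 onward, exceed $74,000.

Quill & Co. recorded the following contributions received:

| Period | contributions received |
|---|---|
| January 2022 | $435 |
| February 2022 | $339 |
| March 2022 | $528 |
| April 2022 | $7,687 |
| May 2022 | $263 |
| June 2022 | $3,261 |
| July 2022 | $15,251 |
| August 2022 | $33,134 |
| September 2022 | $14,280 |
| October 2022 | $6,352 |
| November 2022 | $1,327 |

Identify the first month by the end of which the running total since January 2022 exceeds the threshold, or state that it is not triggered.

September 2022

Through January 2022: $435
Through February 2022: $774
Through March 2022: $1,302
Through April 2022: $8,989
Through May 2022: $9,252
Through June 2022: $12,513
Through July 2022: $27,764
Through August 2022: $60,898
Through September 2022: $75,178 ← exceeds threshold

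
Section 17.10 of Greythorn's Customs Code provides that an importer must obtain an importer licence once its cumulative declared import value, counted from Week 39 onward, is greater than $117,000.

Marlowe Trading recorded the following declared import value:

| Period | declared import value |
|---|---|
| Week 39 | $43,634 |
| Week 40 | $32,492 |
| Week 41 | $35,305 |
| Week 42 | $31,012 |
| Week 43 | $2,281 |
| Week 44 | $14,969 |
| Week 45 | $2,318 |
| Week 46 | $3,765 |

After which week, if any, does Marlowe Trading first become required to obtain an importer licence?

Week 42

Through Week 39: $43,634
Through Week 40: $76,126
Through Week 41: $111,431
Through Week 42: $142,443 ← exceeds threshold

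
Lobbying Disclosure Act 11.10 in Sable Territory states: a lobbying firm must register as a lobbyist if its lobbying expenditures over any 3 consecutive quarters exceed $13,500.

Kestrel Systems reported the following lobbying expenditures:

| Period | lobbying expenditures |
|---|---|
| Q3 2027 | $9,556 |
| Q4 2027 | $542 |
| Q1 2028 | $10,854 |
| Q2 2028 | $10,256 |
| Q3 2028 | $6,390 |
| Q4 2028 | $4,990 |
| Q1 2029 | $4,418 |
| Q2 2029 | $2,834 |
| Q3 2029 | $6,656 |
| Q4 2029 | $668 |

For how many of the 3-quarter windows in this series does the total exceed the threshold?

Q3 2027–Q1 2028: $9,556 + $542 + $10,854 = $20,952 (over)
Q4 2027–Q2 2028: $542 + $10,854 + $10,256 = $21,652 (over)
Q1 2028–Q3 2028: $10,854 + $10,256 + $6,390 = $27,500 (over)
Q2 2028–Q4 2028: $10,256 + $6,390 + $4,990 = $21,636 (over)
Q3 2028–Q1 2029: $6,390 + $4,990 + $4,418 = $15,798 (over)
Q4 2028–Q2 2029: $4,990 + $4,418 + $2,834 = $12,242 (under)
Q1 2029–Q3 2029: $4,418 + $2,834 + $6,656 = $13,908 (over)
Q2 2029–Q4 2029: $2,834 + $6,656 + $668 = $10,158 (under)
6 windows exceed the threshold.

6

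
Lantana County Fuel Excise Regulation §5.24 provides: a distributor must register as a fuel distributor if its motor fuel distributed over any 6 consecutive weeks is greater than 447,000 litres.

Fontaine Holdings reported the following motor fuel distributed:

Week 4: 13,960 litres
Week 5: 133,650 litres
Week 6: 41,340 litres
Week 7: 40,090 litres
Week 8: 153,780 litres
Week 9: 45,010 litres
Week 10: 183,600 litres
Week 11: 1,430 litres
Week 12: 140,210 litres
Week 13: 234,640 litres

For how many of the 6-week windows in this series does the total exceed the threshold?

4

Week 4–Week 9: 13,960 litres + 133,650 litres + 41,340 litres + 40,090 litres + 153,780 litres + 45,010 litres = 427,830 litres (under)
Week 5–Week 10: 133,650 litres + 41,340 litres + 40,090 litres + 153,780 litres + 45,010 litres + 183,600 litres = 597,470 litres (over)
Week 6–Week 11: 41,340 litres + 40,090 litres + 153,780 litres + 45,010 litres + 183,600 litres + 1,430 litres = 465,250 litres (over)
Week 7–Week 12: 40,090 litres + 153,780 litres + 45,010 litres + 183,600 litres + 1,430 litres + 140,210 litres = 564,120 litres (over)
Week 8–Week 13: 153,780 litres + 45,010 litres + 183,600 litres + 1,430 litres + 140,210 litres + 234,640 litres = 758,670 litres (over)
4 windows exceed the threshold.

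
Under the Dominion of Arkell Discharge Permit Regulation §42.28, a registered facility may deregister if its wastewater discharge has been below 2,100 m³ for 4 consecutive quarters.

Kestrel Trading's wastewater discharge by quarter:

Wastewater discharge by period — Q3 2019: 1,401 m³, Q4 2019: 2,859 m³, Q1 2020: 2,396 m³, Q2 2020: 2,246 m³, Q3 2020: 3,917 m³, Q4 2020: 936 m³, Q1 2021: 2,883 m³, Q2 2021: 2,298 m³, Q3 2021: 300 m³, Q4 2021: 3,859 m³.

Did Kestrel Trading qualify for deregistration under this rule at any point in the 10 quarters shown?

No

Quarters below 2,100 m³: Q3 2019, Q4 2020, Q3 2021.
Longest run of consecutive quarters below the threshold: 1.
1 < 4, so Kestrel Trading never became eligible.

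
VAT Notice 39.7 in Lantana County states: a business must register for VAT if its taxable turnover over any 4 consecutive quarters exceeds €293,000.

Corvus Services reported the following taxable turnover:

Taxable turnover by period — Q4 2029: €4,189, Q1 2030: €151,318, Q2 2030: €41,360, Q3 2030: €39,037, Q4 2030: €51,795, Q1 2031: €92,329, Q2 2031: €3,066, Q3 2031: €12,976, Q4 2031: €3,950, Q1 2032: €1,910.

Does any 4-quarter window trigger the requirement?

No

Q4 2029–Q3 2030: €4,189 + €151,318 + €41,360 + €39,037 = €235,904 (under)
Q1 2030–Q4 2030: €151,318 + €41,360 + €39,037 + €51,795 = €283,510 (under)
Q2 2030–Q1 2031: €41,360 + €39,037 + €51,795 + €92,329 = €224,521 (under)
Q3 2030–Q2 2031: €39,037 + €51,795 + €92,329 + €3,066 = €186,227 (under)
Q4 2030–Q3 2031: €51,795 + €92,329 + €3,066 + €12,976 = €160,166 (under)
Q1 2031–Q4 2031: €92,329 + €3,066 + €12,976 + €3,950 = €112,321 (under)
Q2 2031–Q1 2032: €3,066 + €12,976 + €3,950 + €1,910 = €21,902 (under)
No window exceeds €293,000.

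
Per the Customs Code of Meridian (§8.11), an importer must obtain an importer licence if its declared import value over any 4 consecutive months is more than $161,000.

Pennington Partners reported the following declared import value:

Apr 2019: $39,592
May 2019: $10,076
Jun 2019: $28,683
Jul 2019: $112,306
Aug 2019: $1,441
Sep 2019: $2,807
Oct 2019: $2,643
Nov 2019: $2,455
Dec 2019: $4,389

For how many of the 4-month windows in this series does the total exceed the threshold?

Apr 2019–Jul 2019: $39,592 + $10,076 + $28,683 + $112,306 = $190,657 (over)
May 2019–Aug 2019: $10,076 + $28,683 + $112,306 + $1,441 = $152,506 (under)
Jun 2019–Sep 2019: $28,683 + $112,306 + $1,441 + $2,807 = $145,237 (under)
Jul 2019–Oct 2019: $112,306 + $1,441 + $2,807 + $2,643 = $119,197 (under)
Aug 2019–Nov 2019: $1,441 + $2,807 + $2,643 + $2,455 = $9,346 (under)
Sep 2019–Dec 2019: $2,807 + $2,643 + $2,455 + $4,389 = $12,294 (under)
1 window exceeds the threshold.

1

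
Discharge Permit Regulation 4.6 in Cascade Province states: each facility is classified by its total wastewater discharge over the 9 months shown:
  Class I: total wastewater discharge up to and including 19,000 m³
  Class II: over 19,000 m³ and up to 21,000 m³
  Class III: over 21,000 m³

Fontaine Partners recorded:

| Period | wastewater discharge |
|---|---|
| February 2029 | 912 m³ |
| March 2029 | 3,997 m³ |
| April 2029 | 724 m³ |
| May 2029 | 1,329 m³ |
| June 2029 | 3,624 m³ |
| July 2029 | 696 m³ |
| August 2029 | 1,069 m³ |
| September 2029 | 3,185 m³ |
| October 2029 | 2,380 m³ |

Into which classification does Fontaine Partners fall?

Class I

Total wastewater discharge: 912 m³ + 3,997 m³ + 724 m³ + 1,329 m³ + 3,624 m³ + 696 m³ + 1,069 m³ + 3,185 m³ + 2,380 m³ = 17,916 m³.
17,916 m³ ≤ 19,000 m³, so Class I applies.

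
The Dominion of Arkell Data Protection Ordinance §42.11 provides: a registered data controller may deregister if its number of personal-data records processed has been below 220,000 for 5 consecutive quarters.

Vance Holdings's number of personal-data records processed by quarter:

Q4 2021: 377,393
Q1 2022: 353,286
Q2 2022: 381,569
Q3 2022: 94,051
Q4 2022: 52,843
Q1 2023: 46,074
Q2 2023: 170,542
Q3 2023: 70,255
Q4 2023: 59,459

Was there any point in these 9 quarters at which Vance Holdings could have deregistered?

Quarters below 220,000: Q3 2022, Q4 2022, Q1 2023, Q2 2023, Q3 2023, Q4 2023.
Longest run of consecutive quarters below the threshold: 6.
6 ≥ 5, so Vance Holdings became eligible.

Yes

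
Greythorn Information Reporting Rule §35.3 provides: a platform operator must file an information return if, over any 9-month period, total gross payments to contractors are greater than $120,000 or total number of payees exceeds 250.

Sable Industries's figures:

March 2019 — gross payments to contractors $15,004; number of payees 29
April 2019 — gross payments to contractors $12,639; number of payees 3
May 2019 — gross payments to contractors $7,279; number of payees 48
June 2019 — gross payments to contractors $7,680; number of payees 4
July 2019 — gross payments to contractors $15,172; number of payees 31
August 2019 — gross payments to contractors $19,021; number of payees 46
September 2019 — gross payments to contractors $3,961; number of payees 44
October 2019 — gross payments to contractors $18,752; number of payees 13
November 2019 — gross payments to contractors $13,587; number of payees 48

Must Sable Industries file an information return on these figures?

Yes

Total gross payments to contractors: $15,004 + $12,639 + $7,279 + $7,680 + $15,172 + $19,021 + $3,961 + $18,752 + $13,587 = $113,095 (≤ $120,000).
Total number of payees: 29 + 3 + 48 + 4 + 31 + 46 + 44 + 13 + 48 = 266 (> 250).
The test is 'or': at least one threshold is exceeded.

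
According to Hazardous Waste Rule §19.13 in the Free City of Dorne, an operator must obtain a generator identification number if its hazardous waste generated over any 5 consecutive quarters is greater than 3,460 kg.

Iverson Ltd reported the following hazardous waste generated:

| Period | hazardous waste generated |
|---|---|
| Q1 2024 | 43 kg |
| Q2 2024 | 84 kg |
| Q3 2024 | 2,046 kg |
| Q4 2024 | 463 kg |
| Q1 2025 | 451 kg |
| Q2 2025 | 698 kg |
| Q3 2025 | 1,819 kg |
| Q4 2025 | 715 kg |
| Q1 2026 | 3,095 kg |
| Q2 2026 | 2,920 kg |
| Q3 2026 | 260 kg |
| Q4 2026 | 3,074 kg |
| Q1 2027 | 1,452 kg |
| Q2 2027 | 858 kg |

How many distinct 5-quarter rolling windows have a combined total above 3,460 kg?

9

Q1 2024–Q1 2025: 43 kg + 84 kg + 2,046 kg + 463 kg + 451 kg = 3,087 kg (under)
Q2 2024–Q2 2025: 84 kg + 2,046 kg + 463 kg + 451 kg + 698 kg = 3,742 kg (over)
Q3 2024–Q3 2025: 2,046 kg + 463 kg + 451 kg + 698 kg + 1,819 kg = 5,477 kg (over)
Q4 2024–Q4 2025: 463 kg + 451 kg + 698 kg + 1,819 kg + 715 kg = 4,146 kg (over)
Q1 2025–Q1 2026: 451 kg + 698 kg + 1,819 kg + 715 kg + 3,095 kg = 6,778 kg (over)
Q2 2025–Q2 2026: 698 kg + 1,819 kg + 715 kg + 3,095 kg + 2,920 kg = 9,247 kg (over)
Q3 2025–Q3 2026: 1,819 kg + 715 kg + 3,095 kg + 2,920 kg + 260 kg = 8,809 kg (over)
Q4 2025–Q4 2026: 715 kg + 3,095 kg + 2,920 kg + 260 kg + 3,074 kg = 10,064 kg (over)
Q1 2026–Q1 2027: 3,095 kg + 2,920 kg + 260 kg + 3,074 kg + 1,452 kg = 10,801 kg (over)
Q2 2026–Q2 2027: 2,920 kg + 260 kg + 3,074 kg + 1,452 kg + 858 kg = 8,564 kg (over)
9 windows exceed the threshold.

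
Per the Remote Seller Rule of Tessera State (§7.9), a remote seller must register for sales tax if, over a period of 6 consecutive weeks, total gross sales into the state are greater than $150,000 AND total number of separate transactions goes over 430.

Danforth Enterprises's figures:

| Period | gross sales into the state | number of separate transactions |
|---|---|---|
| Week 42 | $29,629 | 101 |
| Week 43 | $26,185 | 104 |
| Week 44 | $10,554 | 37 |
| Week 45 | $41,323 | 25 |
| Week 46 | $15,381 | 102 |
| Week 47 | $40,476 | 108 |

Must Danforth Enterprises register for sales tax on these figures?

Yes

Total gross sales into the state: $29,629 + $26,185 + $10,554 + $41,323 + $15,381 + $40,476 = $163,548 (> $150,000).
Total number of separate transactions: 101 + 104 + 37 + 25 + 102 + 108 = 477 (> 430).
The test is 'and': both thresholds are exceeded.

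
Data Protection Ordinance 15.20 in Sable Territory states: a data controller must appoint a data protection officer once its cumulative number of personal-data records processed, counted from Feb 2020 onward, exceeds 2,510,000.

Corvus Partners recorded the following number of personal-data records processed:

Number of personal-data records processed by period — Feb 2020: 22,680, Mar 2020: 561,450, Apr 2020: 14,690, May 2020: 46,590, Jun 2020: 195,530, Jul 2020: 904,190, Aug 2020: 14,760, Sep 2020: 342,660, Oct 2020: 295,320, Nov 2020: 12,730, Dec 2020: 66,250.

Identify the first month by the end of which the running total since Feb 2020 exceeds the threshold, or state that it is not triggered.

Through Feb 2020: 22,680
Through Mar 2020: 584,130
Through Apr 2020: 598,820
Through May 2020: 645,410
Through Jun 2020: 840,940
Through Jul 2020: 1,745,130
Through Aug 2020: 1,759,890
Through Sep 2020: 2,102,550
Through Oct 2020: 2,397,870
Through Nov 2020: 2,410,600
Through Dec 2020: 2,476,850
Final cumulative total 2,476,850 ≤ 2,510,000; the threshold is never exceeded.

Not triggered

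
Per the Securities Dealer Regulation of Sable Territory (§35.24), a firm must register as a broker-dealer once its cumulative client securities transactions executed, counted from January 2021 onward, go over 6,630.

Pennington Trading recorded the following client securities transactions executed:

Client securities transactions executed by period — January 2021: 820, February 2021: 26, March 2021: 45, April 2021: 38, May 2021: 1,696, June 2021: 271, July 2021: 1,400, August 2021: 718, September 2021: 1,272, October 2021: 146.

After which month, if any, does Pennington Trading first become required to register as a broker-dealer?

Not triggered

Through January 2021: 820
Through February 2021: 846
Through March 2021: 891
Through April 2021: 929
Through May 2021: 2,625
Through June 2021: 2,896
Through July 2021: 4,296
Through August 2021: 5,014
Through September 2021: 6,286
Through October 2021: 6,432
Final cumulative total 6,432 ≤ 6,630; the threshold is never exceeded.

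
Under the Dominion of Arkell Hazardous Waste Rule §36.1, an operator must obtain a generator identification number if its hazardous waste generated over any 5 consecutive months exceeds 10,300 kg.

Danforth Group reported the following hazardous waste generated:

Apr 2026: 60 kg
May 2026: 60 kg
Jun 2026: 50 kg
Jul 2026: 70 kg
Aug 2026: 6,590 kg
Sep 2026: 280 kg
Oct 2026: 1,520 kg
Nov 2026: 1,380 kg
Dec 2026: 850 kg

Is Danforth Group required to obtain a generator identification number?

Yes

Apr 2026–Aug 2026: 60 kg + 60 kg + 50 kg + 70 kg + 6,590 kg = 6,830 kg (under)
May 2026–Sep 2026: 60 kg + 50 kg + 70 kg + 6,590 kg + 280 kg = 7,050 kg (under)
Jun 2026–Oct 2026: 50 kg + 70 kg + 6,590 kg + 280 kg + 1,520 kg = 8,510 kg (under)
Jul 2026–Nov 2026: 70 kg + 6,590 kg + 280 kg + 1,520 kg + 1,380 kg = 9,840 kg (under)
Aug 2026–Dec 2026: 6,590 kg + 280 kg + 1,520 kg + 1,380 kg + 850 kg = 10,620 kg (over)
At least one window exceeds 10,300 kg.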